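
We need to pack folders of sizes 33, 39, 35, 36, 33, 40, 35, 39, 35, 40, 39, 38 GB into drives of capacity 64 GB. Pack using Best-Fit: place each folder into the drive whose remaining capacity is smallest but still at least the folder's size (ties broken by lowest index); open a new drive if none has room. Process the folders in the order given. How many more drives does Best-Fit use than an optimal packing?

Best-Fit: [33] [39] [35] [36] [33] [40] [35] [39] [35] [40] [39] [38] → 12 drives.
12 folders exceed 32 GB (half the capacity), and no two of those can share a drive, so at least 12 drives are needed.
So 12 is already optimal.

0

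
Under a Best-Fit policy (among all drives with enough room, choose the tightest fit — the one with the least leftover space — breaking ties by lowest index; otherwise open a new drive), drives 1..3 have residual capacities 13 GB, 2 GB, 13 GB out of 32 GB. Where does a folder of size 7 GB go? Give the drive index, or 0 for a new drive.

1

Drives with room: drive 1 (13 GB), drive 3 (13 GB).
Tightest fit is drive 1 with 13 GB free.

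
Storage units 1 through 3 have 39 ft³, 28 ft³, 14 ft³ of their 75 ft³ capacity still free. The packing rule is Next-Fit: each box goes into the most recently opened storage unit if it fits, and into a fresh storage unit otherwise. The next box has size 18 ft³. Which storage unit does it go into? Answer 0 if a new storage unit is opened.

Next-Fit only looks at storage unit 3, which has 14 ft³ free.
18 ft³ does not fit, so a new storage unit is opened.

0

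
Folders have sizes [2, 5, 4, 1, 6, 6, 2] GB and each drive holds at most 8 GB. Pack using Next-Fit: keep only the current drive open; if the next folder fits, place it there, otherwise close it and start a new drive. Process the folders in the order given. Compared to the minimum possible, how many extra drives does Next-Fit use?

Next-Fit: [2,5] [4,1] [6] [6,2] → 4 drives.
Total size 26 GB; any packing needs at least ⌈26/8⌉ = 4 drives.
So 4 is already optimal.

0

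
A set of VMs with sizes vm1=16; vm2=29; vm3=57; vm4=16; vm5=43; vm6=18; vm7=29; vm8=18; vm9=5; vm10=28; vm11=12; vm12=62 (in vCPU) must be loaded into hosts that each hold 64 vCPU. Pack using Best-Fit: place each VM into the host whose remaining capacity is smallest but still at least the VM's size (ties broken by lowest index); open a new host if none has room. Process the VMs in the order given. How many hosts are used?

6 hosts

Put vm1 (16 vCPU) in host 1; 48 vCPU remain.
Put vm2 (29 vCPU) in host 1; 19 vCPU remain.
Put vm3 (57 vCPU) in host 2; 7 vCPU remain.
Put vm4 (16 vCPU) in host 1; 3 vCPU remain.
Put vm5 (43 vCPU) in host 3; 21 vCPU remain.
Put vm6 (18 vCPU) in host 3; 3 vCPU remain.
Put vm7 (29 vCPU) in host 4; 35 vCPU remain.
Put vm8 (18 vCPU) in host 4; 17 vCPU remain.
Put vm9 (5 vCPU) in host 2; 2 vCPU remain.
Put vm10 (28 vCPU) in host 5; 36 vCPU remain.
Put vm11 (12 vCPU) in host 4; 5 vCPU remain.
Put vm12 (62 vCPU) in host 6; 2 vCPU remain.
Final hosts: [16,29,16] [57,5] [43,18] [29,18,12] [28] [62].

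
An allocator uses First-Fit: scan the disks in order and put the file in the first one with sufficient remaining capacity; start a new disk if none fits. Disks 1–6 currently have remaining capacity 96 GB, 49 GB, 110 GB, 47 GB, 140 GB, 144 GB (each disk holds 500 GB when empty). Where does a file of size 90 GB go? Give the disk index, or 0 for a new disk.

1

Disks with room: disk 1 (96 GB), disk 3 (110 GB), disk 5 (140 GB), disk 6 (144 GB).
The first with room is disk 1.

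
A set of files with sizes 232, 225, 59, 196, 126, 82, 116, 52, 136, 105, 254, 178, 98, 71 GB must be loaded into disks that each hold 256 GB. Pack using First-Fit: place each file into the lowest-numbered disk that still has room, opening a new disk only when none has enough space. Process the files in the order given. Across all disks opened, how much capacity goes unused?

374

232 GB → disk 1 (remaining 24 GB)
225 GB → disk 2 (remaining 31 GB)
59 GB → disk 3 (remaining 197 GB)
196 GB → disk 3 (remaining 1 GB)
126 GB → disk 4 (remaining 130 GB)
82 GB → disk 4 (remaining 48 GB)
116 GB → disk 5 (remaining 140 GB)
52 GB → disk 5 (remaining 88 GB)
136 GB → disk 6 (remaining 120 GB)
105 GB → disk 6 (remaining 15 GB)
254 GB → disk 7 (remaining 2 GB)
178 GB → disk 8 (remaining 78 GB)
98 GB → disk 9 (remaining 158 GB)
71 GB → disk 5 (remaining 17 GB)
9 disks × 256 GB = 2304 GB; used 1930 GB; unused 374 GB.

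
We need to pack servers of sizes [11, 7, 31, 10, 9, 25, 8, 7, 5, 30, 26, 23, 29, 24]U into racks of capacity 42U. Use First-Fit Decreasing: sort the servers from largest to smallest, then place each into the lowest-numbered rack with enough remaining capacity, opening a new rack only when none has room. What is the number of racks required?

7 racks

Sorted descending: 31, 30, 29, 26, 25, 24, 23, 11, 10, 9, 8, 7, 7, 5.
rack 1: place 31U, 11U left
rack 2: place 30U, 12U left
rack 3: place 29U, 13U left
rack 4: place 26U, 16U left
rack 5: place 25U, 17U left
rack 6: place 24U, 18U left
rack 7: place 23U, 19U left
rack 1: place 11U, 0U left
rack 2: place 10U, 2U left
rack 3: place 9U, 4U left
rack 4: place 8U, 8U left
rack 4: place 7U, 1U left
rack 5: place 7U, 10U left
rack 5: place 5U, 5U left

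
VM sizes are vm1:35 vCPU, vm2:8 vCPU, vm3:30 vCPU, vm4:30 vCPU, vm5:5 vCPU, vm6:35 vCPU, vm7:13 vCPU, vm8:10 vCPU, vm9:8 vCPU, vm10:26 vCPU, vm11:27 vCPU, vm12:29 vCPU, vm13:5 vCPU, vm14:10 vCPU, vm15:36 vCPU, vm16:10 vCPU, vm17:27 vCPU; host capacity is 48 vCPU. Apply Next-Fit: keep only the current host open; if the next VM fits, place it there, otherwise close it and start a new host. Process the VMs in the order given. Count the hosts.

9 hosts

Put vm1 (35 vCPU) in host 1; 13 vCPU remain.
Put vm2 (8 vCPU) in host 1; 5 vCPU remain.
Put vm3 (30 vCPU) in host 2; 18 vCPU remain.
Put vm4 (30 vCPU) in host 3; 18 vCPU remain.
Put vm5 (5 vCPU) in host 3; 13 vCPU remain.
Put vm6 (35 vCPU) in host 4; 13 vCPU remain.
Put vm7 (13 vCPU) in host 4; 0 vCPU remain.
Put vm8 (10 vCPU) in host 5; 38 vCPU remain.
Put vm9 (8 vCPU) in host 5; 30 vCPU remain.
Put vm10 (26 vCPU) in host 5; 4 vCPU remain.
Put vm11 (27 vCPU) in host 6; 21 vCPU remain.
Put vm12 (29 vCPU) in host 7; 19 vCPU remain.
Put vm13 (5 vCPU) in host 7; 14 vCPU remain.
Put vm14 (10 vCPU) in host 7; 4 vCPU remain.
Put vm15 (36 vCPU) in host 8; 12 vCPU remain.
Put vm16 (10 vCPU) in host 8; 2 vCPU remain.
Put vm17 (27 vCPU) in host 9; 21 vCPU remain.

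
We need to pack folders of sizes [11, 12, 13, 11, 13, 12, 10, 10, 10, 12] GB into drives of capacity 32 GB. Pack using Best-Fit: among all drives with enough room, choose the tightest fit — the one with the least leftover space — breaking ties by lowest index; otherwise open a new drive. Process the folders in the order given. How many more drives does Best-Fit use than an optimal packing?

1

Best-Fit: [11,12] [13,11] [13,12] [10,10,10] [12] → 5 drives.
Total size 114 GB; any packing needs at least ⌈114/32⌉ = 4 drives.
An optimal packing achieves that bound: [13,13] [12,12] [12,10,10] [11,11,10] → 4 drives.
Excess: 5 − 4 = 1.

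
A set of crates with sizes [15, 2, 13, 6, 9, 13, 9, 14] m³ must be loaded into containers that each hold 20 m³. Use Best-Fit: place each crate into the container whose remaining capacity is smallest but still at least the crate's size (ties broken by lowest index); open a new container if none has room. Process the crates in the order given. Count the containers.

Put 15 m³ in container 1; 5 m³ remain.
Put 2 m³ in container 1; 3 m³ remain.
Put 13 m³ in container 2; 7 m³ remain.
Put 6 m³ in container 2; 1 m³ remain.
Put 9 m³ in container 3; 11 m³ remain.
Put 13 m³ in container 4; 7 m³ remain.
Put 9 m³ in container 3; 2 m³ remain.
Put 14 m³ in container 5; 6 m³ remain.

5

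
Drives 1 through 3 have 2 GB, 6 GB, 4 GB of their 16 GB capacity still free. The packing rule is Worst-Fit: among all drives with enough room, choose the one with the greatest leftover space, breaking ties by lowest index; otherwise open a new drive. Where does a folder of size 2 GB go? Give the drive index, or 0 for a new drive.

2

Drives with room: drive 1 (2 GB), drive 2 (6 GB), drive 3 (4 GB).
Most room is drive 2 with 6 GB free.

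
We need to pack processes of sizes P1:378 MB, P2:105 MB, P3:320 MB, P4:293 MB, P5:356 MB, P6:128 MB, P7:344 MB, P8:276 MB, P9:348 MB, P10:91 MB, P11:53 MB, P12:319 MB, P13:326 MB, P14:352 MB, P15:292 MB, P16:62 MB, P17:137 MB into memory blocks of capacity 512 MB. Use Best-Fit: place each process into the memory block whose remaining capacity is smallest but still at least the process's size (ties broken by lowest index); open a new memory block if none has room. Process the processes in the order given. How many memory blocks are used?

11

memory block 1: place P1 (378 MB), 134 MB left
memory block 1: place P2 (105 MB), 29 MB left
memory block 2: place P3 (320 MB), 192 MB left
memory block 3: place P4 (293 MB), 219 MB left
memory block 4: place P5 (356 MB), 156 MB left
memory block 4: place P6 (128 MB), 28 MB left
memory block 5: place P7 (344 MB), 168 MB left
memory block 6: place P8 (276 MB), 236 MB left
memory block 7: place P9 (348 MB), 164 MB left
memory block 7: place P10 (91 MB), 73 MB left
memory block 7: place P11 (53 MB), 20 MB left
memory block 8: place P12 (319 MB), 193 MB left
memory block 9: place P13 (326 MB), 186 MB left
memory block 10: place P14 (352 MB), 160 MB left
memory block 11: place P15 (292 MB), 220 MB left
memory block 10: place P16 (62 MB), 98 MB left
memory block 5: place P17 (137 MB), 31 MB left
Final memory blocks: [378,105] [320] [293] [356,128] [344,137] [276] [348,91,53] [319] [326] [352,62] [292].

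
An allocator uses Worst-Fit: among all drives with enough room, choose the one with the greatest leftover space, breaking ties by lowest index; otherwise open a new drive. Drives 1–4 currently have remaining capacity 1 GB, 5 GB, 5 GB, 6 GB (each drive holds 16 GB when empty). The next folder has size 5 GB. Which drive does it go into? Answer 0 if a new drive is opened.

4

Drives with room: drive 2 (5 GB), drive 3 (5 GB), drive 4 (6 GB).
Most room is drive 4 with 6 GB free.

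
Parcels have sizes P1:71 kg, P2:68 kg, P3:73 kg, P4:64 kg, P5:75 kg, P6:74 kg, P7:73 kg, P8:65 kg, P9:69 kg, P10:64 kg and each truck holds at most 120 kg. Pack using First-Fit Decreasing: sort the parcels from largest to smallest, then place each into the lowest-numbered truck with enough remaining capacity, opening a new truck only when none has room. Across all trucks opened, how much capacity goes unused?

Sorted descending: 75, 74, 73, 73, 71, 69, 68, 65, 64, 64.
75 kg → truck 1 (remaining 45 kg)
74 kg → truck 2 (remaining 46 kg)
73 kg → truck 3 (remaining 47 kg)
73 kg → truck 4 (remaining 47 kg)
71 kg → truck 5 (remaining 49 kg)
69 kg → truck 6 (remaining 51 kg)
68 kg → truck 7 (remaining 52 kg)
65 kg → truck 8 (remaining 55 kg)
64 kg → truck 9 (remaining 56 kg)
64 kg → truck 10 (remaining 56 kg)
10 trucks × 120 kg = 1200 kg; used 696 kg; unused 504 kg.

504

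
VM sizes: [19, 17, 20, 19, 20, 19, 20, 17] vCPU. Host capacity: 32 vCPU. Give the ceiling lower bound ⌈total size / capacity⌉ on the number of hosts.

5

Total size = 19 + 17 + 20 + 19 + 20 + 19 + 20 + 17 = 151 vCPU.
⌈151 / 32⌉ = 5.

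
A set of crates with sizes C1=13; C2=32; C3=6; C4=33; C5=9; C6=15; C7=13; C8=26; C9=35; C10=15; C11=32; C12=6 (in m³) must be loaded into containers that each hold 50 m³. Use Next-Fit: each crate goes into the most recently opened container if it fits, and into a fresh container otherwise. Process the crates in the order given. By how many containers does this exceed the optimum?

1

Next-Fit: [13,32] [6,33,9] [15,13] [26] [35,15] [32,6] → 6 containers.
Total size 235 m³; any packing needs at least ⌈235/50⌉ = 5 containers.
An optimal packing achieves that bound: [35,15] [33,15] [32,13] [32,13] [26,9,6,6] → 5 containers.
Excess: 6 − 5 = 1.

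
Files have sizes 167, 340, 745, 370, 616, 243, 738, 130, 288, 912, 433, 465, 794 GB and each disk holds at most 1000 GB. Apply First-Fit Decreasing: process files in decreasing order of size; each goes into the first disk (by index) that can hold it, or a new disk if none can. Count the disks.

7

Sorted descending: 912, 794, 745, 738, 616, 465, 433, 370, 340, 288, 243, 167, 130.
Put 912 GB in disk 1; 88 GB remain.
Put 794 GB in disk 2; 206 GB remain.
Put 745 GB in disk 3; 255 GB remain.
Put 738 GB in disk 4; 262 GB remain.
Put 616 GB in disk 5; 384 GB remain.
Put 465 GB in disk 6; 535 GB remain.
Put 433 GB in disk 6; 102 GB remain.
Put 370 GB in disk 5; 14 GB remain.
Put 340 GB in disk 7; 660 GB remain.
Put 288 GB in disk 7; 372 GB remain.
Put 243 GB in disk 3; 12 GB remain.
Put 167 GB in disk 2; 39 GB remain.
Put 130 GB in disk 4; 132 GB remain.
Final disks: [912] [794,167] [745,243] [738,130] [616,370] [465,433] [340,288].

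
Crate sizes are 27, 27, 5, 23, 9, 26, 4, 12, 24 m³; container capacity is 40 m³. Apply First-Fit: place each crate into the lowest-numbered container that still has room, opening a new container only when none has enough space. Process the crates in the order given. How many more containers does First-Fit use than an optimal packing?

0

First-Fit: [27,5,4] [27,9] [23,12] [26] [24] → 5 containers.
5 crates exceed 20 m³ (half the capacity), and no two of those can share a container, so at least 5 containers are needed.
So 5 is already optimal.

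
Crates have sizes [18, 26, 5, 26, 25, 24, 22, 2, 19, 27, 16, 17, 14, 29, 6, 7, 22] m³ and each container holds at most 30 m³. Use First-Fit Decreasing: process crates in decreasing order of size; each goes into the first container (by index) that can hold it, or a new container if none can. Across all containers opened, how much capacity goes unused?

Sorted descending: 29, 27, 26, 26, 25, 24, 22, 22, 19, 18, 17, 16, 14, 7, 6, 5, 2.
Put 29 m³ in container 1; 1 m³ remain.
Put 27 m³ in container 2; 3 m³ remain.
Put 26 m³ in container 3; 4 m³ remain.
Put 26 m³ in container 4; 4 m³ remain.
Put 25 m³ in container 5; 5 m³ remain.
Put 24 m³ in container 6; 6 m³ remain.
Put 22 m³ in container 7; 8 m³ remain.
Put 22 m³ in container 8; 8 m³ remain.
Put 19 m³ in container 9; 11 m³ remain.
Put 18 m³ in container 10; 12 m³ remain.
Put 17 m³ in container 11; 13 m³ remain.
Put 16 m³ in container 12; 14 m³ remain.
Put 14 m³ in container 12; 0 m³ remain.
Put 7 m³ in container 7; 1 m³ remain.
Put 6 m³ in container 6; 0 m³ remain.
Put 5 m³ in container 5; 0 m³ remain.
Put 2 m³ in container 2; 1 m³ remain.
12 containers × 30 m³ = 360 m³; used 305 m³; unused 55 m³.

55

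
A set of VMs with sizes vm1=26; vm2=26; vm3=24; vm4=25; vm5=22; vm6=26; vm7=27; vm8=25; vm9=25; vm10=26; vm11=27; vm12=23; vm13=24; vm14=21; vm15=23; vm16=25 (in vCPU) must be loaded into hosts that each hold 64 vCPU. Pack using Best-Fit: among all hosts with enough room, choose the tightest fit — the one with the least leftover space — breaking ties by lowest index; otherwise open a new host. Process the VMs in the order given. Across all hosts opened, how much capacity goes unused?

117

Put vm1 (26 vCPU) in host 1; 38 vCPU remain.
Put vm2 (26 vCPU) in host 1; 12 vCPU remain.
Put vm3 (24 vCPU) in host 2; 40 vCPU remain.
Put vm4 (25 vCPU) in host 2; 15 vCPU remain.
Put vm5 (22 vCPU) in host 3; 42 vCPU remain.
Put vm6 (26 vCPU) in host 3; 16 vCPU remain.
Put vm7 (27 vCPU) in host 4; 37 vCPU remain.
Put vm8 (25 vCPU) in host 4; 12 vCPU remain.
Put vm9 (25 vCPU) in host 5; 39 vCPU remain.
Put vm10 (26 vCPU) in host 5; 13 vCPU remain.
Put vm11 (27 vCPU) in host 6; 37 vCPU remain.
Put vm12 (23 vCPU) in host 6; 14 vCPU remain.
Put vm13 (24 vCPU) in host 7; 40 vCPU remain.
Put vm14 (21 vCPU) in host 7; 19 vCPU remain.
Put vm15 (23 vCPU) in host 8; 41 vCPU remain.
Put vm16 (25 vCPU) in host 8; 16 vCPU remain.
8 hosts × 64 vCPU = 512 vCPU; used 395 vCPU; unused 117 vCPU.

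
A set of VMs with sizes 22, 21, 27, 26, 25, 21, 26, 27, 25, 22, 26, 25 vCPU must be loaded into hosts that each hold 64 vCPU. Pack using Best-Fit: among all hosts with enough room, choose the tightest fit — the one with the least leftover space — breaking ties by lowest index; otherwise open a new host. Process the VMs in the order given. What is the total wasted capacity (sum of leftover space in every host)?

22 vCPU → host 1 (remaining 42 vCPU)
21 vCPU → host 1 (remaining 21 vCPU)
27 vCPU → host 2 (remaining 37 vCPU)
26 vCPU → host 2 (remaining 11 vCPU)
25 vCPU → host 3 (remaining 39 vCPU)
21 vCPU → host 1 (remaining 0 vCPU)
26 vCPU → host 3 (remaining 13 vCPU)
27 vCPU → host 4 (remaining 37 vCPU)
25 vCPU → host 4 (remaining 12 vCPU)
22 vCPU → host 5 (remaining 42 vCPU)
26 vCPU → host 5 (remaining 16 vCPU)
25 vCPU → host 6 (remaining 39 vCPU)
6 hosts × 64 vCPU = 384 vCPU; used 293 vCPU; unused 91 vCPU.

91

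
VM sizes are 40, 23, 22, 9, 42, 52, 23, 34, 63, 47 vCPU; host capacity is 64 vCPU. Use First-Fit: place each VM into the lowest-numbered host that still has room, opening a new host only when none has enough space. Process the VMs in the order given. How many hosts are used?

7

40 vCPU → host 1 (remaining 24 vCPU)
23 vCPU → host 1 (remaining 1 vCPU)
22 vCPU → host 2 (remaining 42 vCPU)
9 vCPU → host 2 (remaining 33 vCPU)
42 vCPU → host 3 (remaining 22 vCPU)
52 vCPU → host 4 (remaining 12 vCPU)
23 vCPU → host 2 (remaining 10 vCPU)
34 vCPU → host 5 (remaining 30 vCPU)
63 vCPU → host 6 (remaining 1 vCPU)
47 vCPU → host 7 (remaining 17 vCPU)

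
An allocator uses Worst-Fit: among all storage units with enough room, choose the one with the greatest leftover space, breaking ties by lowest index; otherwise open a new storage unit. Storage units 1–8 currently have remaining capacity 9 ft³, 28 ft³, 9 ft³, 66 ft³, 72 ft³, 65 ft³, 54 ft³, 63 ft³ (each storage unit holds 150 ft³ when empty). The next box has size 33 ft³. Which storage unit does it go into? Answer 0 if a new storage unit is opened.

Storage units with room: storage unit 4 (66 ft³), storage unit 5 (72 ft³), storage unit 6 (65 ft³), storage unit 7 (54 ft³), storage unit 8 (63 ft³).
Most room is storage unit 5 with 72 ft³ free.

5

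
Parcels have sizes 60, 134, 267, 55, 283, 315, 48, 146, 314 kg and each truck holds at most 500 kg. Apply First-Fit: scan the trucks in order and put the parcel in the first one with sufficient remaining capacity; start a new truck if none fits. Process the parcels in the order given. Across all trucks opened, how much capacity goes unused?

378

Put 60 kg in truck 1; 440 kg remain.
Put 134 kg in truck 1; 306 kg remain.
Put 267 kg in truck 1; 39 kg remain.
Put 55 kg in truck 2; 445 kg remain.
Put 283 kg in truck 2; 162 kg remain.
Put 315 kg in truck 3; 185 kg remain.
Put 48 kg in truck 2; 114 kg remain.
Put 146 kg in truck 3; 39 kg remain.
Put 314 kg in truck 4; 186 kg remain.
4 trucks × 500 kg = 2000 kg; used 1622 kg; unused 378 kg.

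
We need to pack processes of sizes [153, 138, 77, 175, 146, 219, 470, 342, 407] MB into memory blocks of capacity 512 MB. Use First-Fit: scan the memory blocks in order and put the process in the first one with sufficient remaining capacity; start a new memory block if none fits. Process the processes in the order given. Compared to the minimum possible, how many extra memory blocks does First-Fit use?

1

First-Fit: [153,138,77] [175,146] [219] [470] [342] [407] → 6 memory blocks.
Total size 2127 MB; any packing needs at least ⌈2127/512⌉ = 5 memory blocks.
An optimal packing achieves that bound: [470] [407,77] [342,153] [219,175] [146,138] → 5 memory blocks.
Excess: 6 − 5 = 1.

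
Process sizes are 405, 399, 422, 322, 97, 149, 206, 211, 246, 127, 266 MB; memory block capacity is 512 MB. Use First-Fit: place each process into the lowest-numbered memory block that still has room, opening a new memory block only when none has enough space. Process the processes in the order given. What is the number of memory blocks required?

7

memory block 1: place 405 MB, 107 MB left
memory block 2: place 399 MB, 113 MB left
memory block 3: place 422 MB, 90 MB left
memory block 4: place 322 MB, 190 MB left
memory block 1: place 97 MB, 10 MB left
memory block 4: place 149 MB, 41 MB left
memory block 5: place 206 MB, 306 MB left
memory block 5: place 211 MB, 95 MB left
memory block 6: place 246 MB, 266 MB left
memory block 6: place 127 MB, 139 MB left
memory block 7: place 266 MB, 246 MB left
Final memory blocks: [405,97] [399] [422] [322,149] [206,211] [246,127] [266].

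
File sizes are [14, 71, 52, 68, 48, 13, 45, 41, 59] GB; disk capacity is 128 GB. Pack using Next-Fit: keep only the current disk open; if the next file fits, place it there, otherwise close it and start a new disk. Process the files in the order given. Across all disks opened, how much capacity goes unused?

Put 14 GB in disk 1; 114 GB remain.
Put 71 GB in disk 1; 43 GB remain.
Put 52 GB in disk 2; 76 GB remain.
Put 68 GB in disk 2; 8 GB remain.
Put 48 GB in disk 3; 80 GB remain.
Put 13 GB in disk 3; 67 GB remain.
Put 45 GB in disk 3; 22 GB remain.
Put 41 GB in disk 4; 87 GB remain.
Put 59 GB in disk 4; 28 GB remain.
4 disks × 128 GB = 512 GB; used 411 GB; unused 101 GB.

101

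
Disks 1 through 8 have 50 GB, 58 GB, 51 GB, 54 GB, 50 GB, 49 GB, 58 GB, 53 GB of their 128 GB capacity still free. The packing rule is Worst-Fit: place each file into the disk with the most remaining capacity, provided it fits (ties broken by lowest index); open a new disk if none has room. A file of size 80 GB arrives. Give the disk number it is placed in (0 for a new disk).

0

No disk has ≥ 80 GB free, so a new disk is opened.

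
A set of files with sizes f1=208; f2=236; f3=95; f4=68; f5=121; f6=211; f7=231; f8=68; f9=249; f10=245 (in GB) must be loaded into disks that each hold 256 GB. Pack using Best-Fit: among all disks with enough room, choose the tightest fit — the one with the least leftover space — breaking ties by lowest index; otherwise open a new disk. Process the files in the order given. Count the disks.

f1 (208 GB) → disk 1 (remaining 48 GB)
f2 (236 GB) → disk 2 (remaining 20 GB)
f3 (95 GB) → disk 3 (remaining 161 GB)
f4 (68 GB) → disk 3 (remaining 93 GB)
f5 (121 GB) → disk 4 (remaining 135 GB)
f6 (211 GB) → disk 5 (remaining 45 GB)
f7 (231 GB) → disk 6 (remaining 25 GB)
f8 (68 GB) → disk 3 (remaining 25 GB)
f9 (249 GB) → disk 7 (remaining 7 GB)
f10 (245 GB) → disk 8 (remaining 11 GB)

8 disks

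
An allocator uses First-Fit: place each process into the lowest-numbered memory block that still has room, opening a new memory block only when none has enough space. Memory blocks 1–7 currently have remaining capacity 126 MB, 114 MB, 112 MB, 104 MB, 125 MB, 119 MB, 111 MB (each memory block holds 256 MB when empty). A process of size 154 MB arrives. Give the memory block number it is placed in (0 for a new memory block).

0

No memory block has ≥ 154 MB free, so a new memory block is opened.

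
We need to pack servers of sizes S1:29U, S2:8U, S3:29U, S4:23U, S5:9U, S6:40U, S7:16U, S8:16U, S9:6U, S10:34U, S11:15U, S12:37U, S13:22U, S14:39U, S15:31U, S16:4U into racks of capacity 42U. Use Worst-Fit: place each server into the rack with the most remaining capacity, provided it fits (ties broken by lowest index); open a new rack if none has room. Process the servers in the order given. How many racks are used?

10

S1 (29U) → rack 1 (remaining 13U)
S2 (8U) → rack 1 (remaining 5U)
S3 (29U) → rack 2 (remaining 13U)
S4 (23U) → rack 3 (remaining 19U)
S5 (9U) → rack 3 (remaining 10U)
S6 (40U) → rack 4 (remaining 2U)
S7 (16U) → rack 5 (remaining 26U)
S8 (16U) → rack 5 (remaining 10U)
S9 (6U) → rack 2 (remaining 7U)
S10 (34U) → rack 6 (remaining 8U)
S11 (15U) → rack 7 (remaining 27U)
S12 (37U) → rack 8 (remaining 5U)
S13 (22U) → rack 7 (remaining 5U)
S14 (39U) → rack 9 (remaining 3U)
S15 (31U) → rack 10 (remaining 11U)
S16 (4U) → rack 10 (remaining 7U)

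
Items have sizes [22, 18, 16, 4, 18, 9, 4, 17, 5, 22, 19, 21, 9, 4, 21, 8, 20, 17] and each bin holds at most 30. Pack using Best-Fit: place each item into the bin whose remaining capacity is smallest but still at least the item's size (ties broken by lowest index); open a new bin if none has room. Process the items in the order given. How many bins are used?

11

Put 22 in bin 1; 8 remain.
Put 18 in bin 2; 12 remain.
Put 16 in bin 3; 14 remain.
Put 4 in bin 1; 4 remain.
Put 18 in bin 4; 12 remain.
Put 9 in bin 2; 3 remain.
Put 4 in bin 1; 0 remain.
Put 17 in bin 5; 13 remain.
Put 5 in bin 4; 7 remain.
Put 22 in bin 6; 8 remain.
Put 19 in bin 7; 11 remain.
Put 21 in bin 8; 9 remain.
Put 9 in bin 8; 0 remain.
Put 4 in bin 4; 3 remain.
Put 21 in bin 9; 9 remain.
Put 8 in bin 6; 0 remain.
Put 20 in bin 10; 10 remain.
Put 17 in bin 11; 13 remain.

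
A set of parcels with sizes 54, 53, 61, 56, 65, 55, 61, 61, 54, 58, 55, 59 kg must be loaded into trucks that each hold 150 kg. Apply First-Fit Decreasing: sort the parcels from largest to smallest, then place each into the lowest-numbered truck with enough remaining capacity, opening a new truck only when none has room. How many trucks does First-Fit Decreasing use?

6

Sorted descending: 65, 61, 61, 61, 59, 58, 56, 55, 55, 54, 54, 53.
Put 65 kg in truck 1; 85 kg remain.
Put 61 kg in truck 1; 24 kg remain.
Put 61 kg in truck 2; 89 kg remain.
Put 61 kg in truck 2; 28 kg remain.
Put 59 kg in truck 3; 91 kg remain.
Put 58 kg in truck 3; 33 kg remain.
Put 56 kg in truck 4; 94 kg remain.
Put 55 kg in truck 4; 39 kg remain.
Put 55 kg in truck 5; 95 kg remain.
Put 54 kg in truck 5; 41 kg remain.
Put 54 kg in truck 6; 96 kg remain.
Put 53 kg in truck 6; 43 kg remain.
Final trucks: [65,61] [61,61] [59,58] [56,55] [55,54] [54,53].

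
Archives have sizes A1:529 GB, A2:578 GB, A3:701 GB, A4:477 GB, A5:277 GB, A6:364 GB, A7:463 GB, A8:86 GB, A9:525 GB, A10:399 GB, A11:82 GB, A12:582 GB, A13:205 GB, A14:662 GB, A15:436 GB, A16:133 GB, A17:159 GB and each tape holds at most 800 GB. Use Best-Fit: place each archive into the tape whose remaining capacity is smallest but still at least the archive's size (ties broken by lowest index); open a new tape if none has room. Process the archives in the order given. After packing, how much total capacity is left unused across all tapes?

tape 1: place A1 (529 GB), 271 GB left
tape 2: place A2 (578 GB), 222 GB left
tape 3: place A3 (701 GB), 99 GB left
tape 4: place A4 (477 GB), 323 GB left
tape 4: place A5 (277 GB), 46 GB left
tape 5: place A6 (364 GB), 436 GB left
tape 6: place A7 (463 GB), 337 GB left
tape 3: place A8 (86 GB), 13 GB left
tape 7: place A9 (525 GB), 275 GB left
tape 5: place A10 (399 GB), 37 GB left
tape 2: place A11 (82 GB), 140 GB left
tape 8: place A12 (582 GB), 218 GB left
tape 8: place A13 (205 GB), 13 GB left
tape 9: place A14 (662 GB), 138 GB left
tape 10: place A15 (436 GB), 364 GB left
tape 9: place A16 (133 GB), 5 GB left
tape 1: place A17 (159 GB), 112 GB left
10 tapes × 800 GB = 8000 GB; used 6658 GB; unused 1342 GB.

1342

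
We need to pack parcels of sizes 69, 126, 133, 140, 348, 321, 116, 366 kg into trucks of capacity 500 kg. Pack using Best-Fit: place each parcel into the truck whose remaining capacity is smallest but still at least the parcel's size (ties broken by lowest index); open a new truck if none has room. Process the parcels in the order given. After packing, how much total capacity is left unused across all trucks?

381

Put 69 kg in truck 1; 431 kg remain.
Put 126 kg in truck 1; 305 kg remain.
Put 133 kg in truck 1; 172 kg remain.
Put 140 kg in truck 1; 32 kg remain.
Put 348 kg in truck 2; 152 kg remain.
Put 321 kg in truck 3; 179 kg remain.
Put 116 kg in truck 2; 36 kg remain.
Put 366 kg in truck 4; 134 kg remain.
4 trucks × 500 kg = 2000 kg; used 1619 kg; unused 381 kg.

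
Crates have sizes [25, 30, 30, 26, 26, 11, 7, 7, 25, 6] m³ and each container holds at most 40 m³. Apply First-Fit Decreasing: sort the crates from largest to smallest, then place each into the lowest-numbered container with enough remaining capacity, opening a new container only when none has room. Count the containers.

6

Sorted descending: 30, 30, 26, 26, 25, 25, 11, 7, 7, 6.
Put 30 m³ in container 1; 10 m³ remain.
Put 30 m³ in container 2; 10 m³ remain.
Put 26 m³ in container 3; 14 m³ remain.
Put 26 m³ in container 4; 14 m³ remain.
Put 25 m³ in container 5; 15 m³ remain.
Put 25 m³ in container 6; 15 m³ remain.
Put 11 m³ in container 3; 3 m³ remain.
Put 7 m³ in container 1; 3 m³ remain.
Put 7 m³ in container 2; 3 m³ remain.
Put 6 m³ in container 4; 8 m³ remain.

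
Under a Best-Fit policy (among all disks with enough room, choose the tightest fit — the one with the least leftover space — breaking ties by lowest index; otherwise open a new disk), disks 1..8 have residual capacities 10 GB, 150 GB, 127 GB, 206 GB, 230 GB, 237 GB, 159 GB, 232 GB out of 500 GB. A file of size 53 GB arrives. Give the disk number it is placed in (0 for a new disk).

Disks with room: disk 2 (150 GB), disk 3 (127 GB), disk 4 (206 GB), disk 5 (230 GB), disk 6 (237 GB), disk 7 (159 GB), disk 8 (232 GB).
Tightest fit is disk 3 with 127 GB free.

3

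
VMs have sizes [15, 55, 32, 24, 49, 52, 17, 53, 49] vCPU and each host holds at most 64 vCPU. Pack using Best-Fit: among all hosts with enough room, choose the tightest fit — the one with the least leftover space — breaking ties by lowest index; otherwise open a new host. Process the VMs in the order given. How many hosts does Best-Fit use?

7

15 vCPU → host 1 (remaining 49 vCPU)
55 vCPU → host 2 (remaining 9 vCPU)
32 vCPU → host 1 (remaining 17 vCPU)
24 vCPU → host 3 (remaining 40 vCPU)
49 vCPU → host 4 (remaining 15 vCPU)
52 vCPU → host 5 (remaining 12 vCPU)
17 vCPU → host 1 (remaining 0 vCPU)
53 vCPU → host 6 (remaining 11 vCPU)
49 vCPU → host 7 (remaining 15 vCPU)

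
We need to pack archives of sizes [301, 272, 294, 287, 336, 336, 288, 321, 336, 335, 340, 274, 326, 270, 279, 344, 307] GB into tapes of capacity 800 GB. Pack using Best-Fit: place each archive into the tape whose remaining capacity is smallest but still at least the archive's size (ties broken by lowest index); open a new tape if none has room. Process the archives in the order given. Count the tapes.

301 GB → tape 1 (remaining 499 GB)
272 GB → tape 1 (remaining 227 GB)
294 GB → tape 2 (remaining 506 GB)
287 GB → tape 2 (remaining 219 GB)
336 GB → tape 3 (remaining 464 GB)
336 GB → tape 3 (remaining 128 GB)
288 GB → tape 4 (remaining 512 GB)
321 GB → tape 4 (remaining 191 GB)
336 GB → tape 5 (remaining 464 GB)
335 GB → tape 5 (remaining 129 GB)
340 GB → tape 6 (remaining 460 GB)
274 GB → tape 6 (remaining 186 GB)
326 GB → tape 7 (remaining 474 GB)
270 GB → tape 7 (remaining 204 GB)
279 GB → tape 8 (remaining 521 GB)
344 GB → tape 8 (remaining 177 GB)
307 GB → tape 9 (remaining 493 GB)
Final tapes: [301,272] [294,287] [336,336] [288,321] [336,335] [340,274] [326,270] [279,344] [307].

9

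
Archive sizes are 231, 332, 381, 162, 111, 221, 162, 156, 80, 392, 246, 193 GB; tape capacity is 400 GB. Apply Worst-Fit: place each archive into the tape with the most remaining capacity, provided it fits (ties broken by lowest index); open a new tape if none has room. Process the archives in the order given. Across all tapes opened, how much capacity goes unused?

tape 1: place 231 GB, 169 GB left
tape 2: place 332 GB, 68 GB left
tape 3: place 381 GB, 19 GB left
tape 1: place 162 GB, 7 GB left
tape 4: place 111 GB, 289 GB left
tape 4: place 221 GB, 68 GB left
tape 5: place 162 GB, 238 GB left
tape 5: place 156 GB, 82 GB left
tape 5: place 80 GB, 2 GB left
tape 6: place 392 GB, 8 GB left
tape 7: place 246 GB, 154 GB left
tape 8: place 193 GB, 207 GB left
8 tapes × 400 GB = 3200 GB; used 2667 GB; unused 533 GB.

533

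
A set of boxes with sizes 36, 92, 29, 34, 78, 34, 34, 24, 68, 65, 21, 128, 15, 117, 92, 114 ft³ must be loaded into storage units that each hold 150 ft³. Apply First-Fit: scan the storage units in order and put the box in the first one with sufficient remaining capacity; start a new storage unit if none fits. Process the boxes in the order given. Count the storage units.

8 storage units

Put 36 ft³ in storage unit 1; 114 ft³ remain.
Put 92 ft³ in storage unit 1; 22 ft³ remain.
Put 29 ft³ in storage unit 2; 121 ft³ remain.
Put 34 ft³ in storage unit 2; 87 ft³ remain.
Put 78 ft³ in storage unit 2; 9 ft³ remain.
Put 34 ft³ in storage unit 3; 116 ft³ remain.
Put 34 ft³ in storage unit 3; 82 ft³ remain.
Put 24 ft³ in storage unit 3; 58 ft³ remain.
Put 68 ft³ in storage unit 4; 82 ft³ remain.
Put 65 ft³ in storage unit 4; 17 ft³ remain.
Put 21 ft³ in storage unit 1; 1 ft³ remain.
Put 128 ft³ in storage unit 5; 22 ft³ remain.
Put 15 ft³ in storage unit 3; 43 ft³ remain.
Put 117 ft³ in storage unit 6; 33 ft³ remain.
Put 92 ft³ in storage unit 7; 58 ft³ remain.
Put 114 ft³ in storage unit 8; 36 ft³ remain.
Final storage units: [36,92,21] [29,34,78] [34,34,24,15] [68,65] [128] [117] [92] [114].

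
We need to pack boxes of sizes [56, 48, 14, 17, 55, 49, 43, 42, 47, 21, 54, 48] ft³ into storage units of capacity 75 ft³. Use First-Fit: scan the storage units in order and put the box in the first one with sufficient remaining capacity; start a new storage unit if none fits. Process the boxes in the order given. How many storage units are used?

9

56 ft³ → storage unit 1 (remaining 19 ft³)
48 ft³ → storage unit 2 (remaining 27 ft³)
14 ft³ → storage unit 1 (remaining 5 ft³)
17 ft³ → storage unit 2 (remaining 10 ft³)
55 ft³ → storage unit 3 (remaining 20 ft³)
49 ft³ → storage unit 4 (remaining 26 ft³)
43 ft³ → storage unit 5 (remaining 32 ft³)
42 ft³ → storage unit 6 (remaining 33 ft³)
47 ft³ → storage unit 7 (remaining 28 ft³)
21 ft³ → storage unit 4 (remaining 5 ft³)
54 ft³ → storage unit 8 (remaining 21 ft³)
48 ft³ → storage unit 9 (remaining 27 ft³)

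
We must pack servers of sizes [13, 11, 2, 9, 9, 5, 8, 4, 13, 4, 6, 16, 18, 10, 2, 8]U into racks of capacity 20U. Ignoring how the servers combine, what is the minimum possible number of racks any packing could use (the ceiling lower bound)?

Total size = 13 + 11 + 2 + 9 + 9 + 5 + 8 + 4 + 13 + 4 + 6 + 16 + 18 + 10 + 2 + 8 = 138U.
⌈138 / 20⌉ = 7.

7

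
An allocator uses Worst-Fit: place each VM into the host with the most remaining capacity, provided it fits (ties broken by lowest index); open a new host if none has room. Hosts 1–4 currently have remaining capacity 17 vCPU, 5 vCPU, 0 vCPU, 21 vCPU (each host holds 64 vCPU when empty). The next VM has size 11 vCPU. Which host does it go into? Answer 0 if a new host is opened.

4

Hosts with room: host 1 (17 vCPU), host 4 (21 vCPU).
Most room is host 4 with 21 vCPU free.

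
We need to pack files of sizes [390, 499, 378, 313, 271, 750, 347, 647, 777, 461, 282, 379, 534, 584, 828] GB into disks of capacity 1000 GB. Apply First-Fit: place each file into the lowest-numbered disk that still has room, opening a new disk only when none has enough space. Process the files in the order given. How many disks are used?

9

390 GB → disk 1 (remaining 610 GB)
499 GB → disk 1 (remaining 111 GB)
378 GB → disk 2 (remaining 622 GB)
313 GB → disk 2 (remaining 309 GB)
271 GB → disk 2 (remaining 38 GB)
750 GB → disk 3 (remaining 250 GB)
347 GB → disk 4 (remaining 653 GB)
647 GB → disk 4 (remaining 6 GB)
777 GB → disk 5 (remaining 223 GB)
461 GB → disk 6 (remaining 539 GB)
282 GB → disk 6 (remaining 257 GB)
379 GB → disk 7 (remaining 621 GB)
534 GB → disk 7 (remaining 87 GB)
584 GB → disk 8 (remaining 416 GB)
828 GB → disk 9 (remaining 172 GB)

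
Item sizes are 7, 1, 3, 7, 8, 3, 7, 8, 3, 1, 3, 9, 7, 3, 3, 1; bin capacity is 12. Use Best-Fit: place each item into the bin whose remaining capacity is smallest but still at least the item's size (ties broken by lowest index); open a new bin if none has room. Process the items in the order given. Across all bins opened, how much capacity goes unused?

bin 1: place 7, 5 left
bin 1: place 1, 4 left
bin 1: place 3, 1 left
bin 2: place 7, 5 left
bin 3: place 8, 4 left
bin 3: place 3, 1 left
bin 4: place 7, 5 left
bin 5: place 8, 4 left
bin 5: place 3, 1 left
bin 1: place 1, 0 left
bin 2: place 3, 2 left
bin 6: place 9, 3 left
bin 7: place 7, 5 left
bin 6: place 3, 0 left
bin 4: place 3, 2 left
bin 3: place 1, 0 left
7 bins × 12 = 84; used 74; unused 10.

10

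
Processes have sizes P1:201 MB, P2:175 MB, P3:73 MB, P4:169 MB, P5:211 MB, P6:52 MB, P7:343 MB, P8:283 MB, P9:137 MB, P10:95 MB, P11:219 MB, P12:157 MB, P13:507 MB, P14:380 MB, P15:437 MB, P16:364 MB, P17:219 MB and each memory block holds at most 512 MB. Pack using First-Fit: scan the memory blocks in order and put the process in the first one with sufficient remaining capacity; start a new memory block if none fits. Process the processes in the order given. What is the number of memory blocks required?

9

P1 (201 MB) → memory block 1 (remaining 311 MB)
P2 (175 MB) → memory block 1 (remaining 136 MB)
P3 (73 MB) → memory block 1 (remaining 63 MB)
P4 (169 MB) → memory block 2 (remaining 343 MB)
P5 (211 MB) → memory block 2 (remaining 132 MB)
P6 (52 MB) → memory block 1 (remaining 11 MB)
P7 (343 MB) → memory block 3 (remaining 169 MB)
P8 (283 MB) → memory block 4 (remaining 229 MB)
P9 (137 MB) → memory block 3 (remaining 32 MB)
P10 (95 MB) → memory block 2 (remaining 37 MB)
P11 (219 MB) → memory block 4 (remaining 10 MB)
P12 (157 MB) → memory block 5 (remaining 355 MB)
P13 (507 MB) → memory block 6 (remaining 5 MB)
P14 (380 MB) → memory block 7 (remaining 132 MB)
P15 (437 MB) → memory block 8 (remaining 75 MB)
P16 (364 MB) → memory block 9 (remaining 148 MB)
P17 (219 MB) → memory block 5 (remaining 136 MB)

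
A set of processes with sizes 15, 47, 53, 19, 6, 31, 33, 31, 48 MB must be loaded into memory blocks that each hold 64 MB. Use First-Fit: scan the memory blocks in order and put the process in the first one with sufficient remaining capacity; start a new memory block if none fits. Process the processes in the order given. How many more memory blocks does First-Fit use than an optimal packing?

0

First-Fit: [15,47] [53,6] [19,31] [33,31] [48] → 5 memory blocks.
Total size 283 MB; any packing needs at least ⌈283/64⌉ = 5 memory blocks.
So 5 is already optimal.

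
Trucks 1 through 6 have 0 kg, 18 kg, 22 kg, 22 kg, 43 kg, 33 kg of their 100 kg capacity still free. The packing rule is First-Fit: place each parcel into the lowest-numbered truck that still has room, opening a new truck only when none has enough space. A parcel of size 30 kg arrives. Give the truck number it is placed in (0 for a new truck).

Trucks with room: truck 5 (43 kg), truck 6 (33 kg).
The first with room is truck 5.

5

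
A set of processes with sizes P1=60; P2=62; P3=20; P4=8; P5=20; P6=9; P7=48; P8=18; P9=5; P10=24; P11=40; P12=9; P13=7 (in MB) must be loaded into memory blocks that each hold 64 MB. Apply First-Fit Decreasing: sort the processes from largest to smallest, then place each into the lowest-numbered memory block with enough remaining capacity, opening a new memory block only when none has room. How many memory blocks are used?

Sorted descending: 62, 60, 48, 40, 24, 20, 20, 18, 9, 9, 8, 7, 5.
Put 62 MB in memory block 1; 2 MB remain.
Put 60 MB in memory block 2; 4 MB remain.
Put 48 MB in memory block 3; 16 MB remain.
Put 40 MB in memory block 4; 24 MB remain.
Put 24 MB in memory block 4; 0 MB remain.
Put 20 MB in memory block 5; 44 MB remain.
Put 20 MB in memory block 5; 24 MB remain.
Put 18 MB in memory block 5; 6 MB remain.
Put 9 MB in memory block 3; 7 MB remain.
Put 9 MB in memory block 6; 55 MB remain.
Put 8 MB in memory block 6; 47 MB remain.
Put 7 MB in memory block 3; 0 MB remain.
Put 5 MB in memory block 5; 1 MB remain.
Final memory blocks: [62] [60] [48,9,7] [40,24] [20,20,18,5] [9,8].

6 memory blocks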